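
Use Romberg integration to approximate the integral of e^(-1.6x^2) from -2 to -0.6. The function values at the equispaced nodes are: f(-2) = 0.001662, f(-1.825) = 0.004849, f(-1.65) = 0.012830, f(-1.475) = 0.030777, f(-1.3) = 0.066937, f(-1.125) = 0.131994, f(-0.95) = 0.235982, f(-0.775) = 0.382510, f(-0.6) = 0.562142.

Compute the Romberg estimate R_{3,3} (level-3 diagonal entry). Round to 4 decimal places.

R_{0,0} (trapezoid, 1 panel, h=1.4000): 0.394663
R_{1,0} (trapezoid, 2 panels, h=0.7000): 0.244187
R_{2,0} (trapezoid, 4 panels, h=0.3500): 0.209178
R_{3,0} (trapezoid, 8 panels, h=0.1750): 0.200862
R_{1,1} = 0.244187 + (0.244187 − 0.394663)/3 = 0.194028
R_{2,1} = 0.209178 + (0.209178 − 0.244187)/3 = 0.197508
R_{3,1} = 0.200862 + (0.200862 − 0.209178)/3 = 0.198090
R_{2,2} = 0.197508 + (0.197508 − 0.194028)/15 = 0.197740
R_{3,2} = 0.198090 + (0.198090 − 0.197508)/15 = 0.198129
R_{3,3} = 0.198129 + (0.198129 − 0.197740)/63 = 0.198135

0.1981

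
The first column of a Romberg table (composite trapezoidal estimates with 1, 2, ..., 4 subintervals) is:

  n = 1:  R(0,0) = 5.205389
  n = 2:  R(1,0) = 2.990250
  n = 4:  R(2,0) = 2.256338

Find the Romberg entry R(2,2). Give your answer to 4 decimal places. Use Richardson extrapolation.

Richardson extrapolation on the trapezoidal column (denominator 4−1=3):
R(1,1) = (4·2.990250 − 5.205389) / 3 = 2.251870
R(2,1) = (4·2.256338 − 2.990250) / 3 = 2.011701
R(2,2) = 2.011701 + (2.011701 − 2.251870)/15 = 1.995690

1.9957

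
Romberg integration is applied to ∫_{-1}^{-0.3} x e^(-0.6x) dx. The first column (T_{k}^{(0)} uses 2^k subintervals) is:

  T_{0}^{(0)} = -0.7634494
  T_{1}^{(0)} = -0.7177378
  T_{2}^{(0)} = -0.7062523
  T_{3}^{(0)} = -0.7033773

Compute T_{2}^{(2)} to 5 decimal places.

-0.70242

T_{1}^{(1)} = -0.7177378 + (-0.7177378 − (-0.7634494))/3 = -0.7025006
T_{2}^{(1)} = (4·(-0.7062523) − (-0.7177378)) / 3 = -0.7024238
T_{2}^{(2)} = (16·(-0.7024238) − (-0.7025006)) / 15 = -0.7024187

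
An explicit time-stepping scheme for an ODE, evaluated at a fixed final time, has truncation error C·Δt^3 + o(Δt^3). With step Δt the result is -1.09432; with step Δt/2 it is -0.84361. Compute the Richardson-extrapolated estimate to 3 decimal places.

The leading error scales as Δt^3; refining by a factor of 2 reduces it by 2^3 = 8.
Extrapolated value = (8·A(Δt/2) − A(Δt)) / (8 − 1)
= (8·(-0.84361) − (-1.09432)) / 7
= -5.65456 / 7 = -0.80779

-0.808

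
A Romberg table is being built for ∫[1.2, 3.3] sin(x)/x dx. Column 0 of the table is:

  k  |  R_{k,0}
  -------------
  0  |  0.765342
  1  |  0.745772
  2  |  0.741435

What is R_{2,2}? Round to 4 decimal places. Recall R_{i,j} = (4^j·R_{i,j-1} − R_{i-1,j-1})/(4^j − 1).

0.7400

Richardson extrapolation on the trapezoidal column (denominator 4−1=3):
R_{1,1} = (4·0.745772 − 0.765342) / 3 = 0.739249
R_{2,1} = 0.741435 + (0.741435 − 0.745772)/3 = 0.739989
R_{2,2} = 0.739989 + (0.739989 − 0.739249)/15 = 0.740038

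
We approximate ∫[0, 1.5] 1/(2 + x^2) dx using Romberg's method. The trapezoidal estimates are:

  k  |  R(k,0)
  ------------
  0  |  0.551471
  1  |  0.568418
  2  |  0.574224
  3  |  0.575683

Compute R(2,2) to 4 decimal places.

0.5763

Richardson extrapolation on the trapezoidal column (denominator 4−1=3):
R(1,1) = (4·0.568418 − 0.551471) / 3 = 0.574067
R(2,1) = (4·0.574224 − 0.568418) / 3 = 0.576159
R(2,2) = (16·0.576159 − 0.574067) / 15 = 0.576298
(Column j=1 coincides with Simpson's rule on the same nodes.)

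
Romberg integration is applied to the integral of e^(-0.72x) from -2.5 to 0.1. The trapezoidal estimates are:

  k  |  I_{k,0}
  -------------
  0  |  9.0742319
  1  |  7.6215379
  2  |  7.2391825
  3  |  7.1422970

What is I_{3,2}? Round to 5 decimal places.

7.10989

Richardson extrapolation on the trapezoidal column (denominator 4−1=3):
I_{2,1} = 7.2391825 + (7.2391825 − 7.6215379)/3 = 7.1117307
I_{3,1} = 7.1422970 + (7.1422970 − 7.2391825)/3 = 7.1100018
I_{3,2} = (16·7.1100018 − 7.1117307) / 15 = 7.1098865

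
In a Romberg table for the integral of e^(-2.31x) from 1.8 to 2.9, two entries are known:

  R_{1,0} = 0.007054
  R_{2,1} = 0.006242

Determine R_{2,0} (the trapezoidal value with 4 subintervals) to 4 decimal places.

0.0064

From R_{2,1} = (4·R_{2,0} − R_{1,0})/3, solve for R_{2,0}:
4·R_{2,0} = 3·0.006242 + 0.007054 = 0.025780
R_{2,0} = 0.006445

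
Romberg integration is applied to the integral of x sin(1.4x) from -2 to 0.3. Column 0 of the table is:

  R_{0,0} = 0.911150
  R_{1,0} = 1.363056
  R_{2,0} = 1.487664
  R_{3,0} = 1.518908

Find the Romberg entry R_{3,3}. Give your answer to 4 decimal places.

Richardson extrapolation on the trapezoidal column (denominator 4−1=3):
R_{1,1} = (4·1.363056 − 0.911150) / 3 = 1.513691
R_{2,1} = 1.487664 + (1.487664 − 1.363056)/3 = 1.529200
R_{3,1} = 1.518908 + (1.518908 − 1.487664)/3 = 1.529323
R_{2,2} = 1.529200 + (1.529200 − 1.513691)/15 = 1.530234
R_{3,2} = (16·1.529323 − 1.529200) / 15 = 1.529331
R_{3,3} = 1.529331 + (1.529331 − 1.530234)/63 = 1.529317

1.5293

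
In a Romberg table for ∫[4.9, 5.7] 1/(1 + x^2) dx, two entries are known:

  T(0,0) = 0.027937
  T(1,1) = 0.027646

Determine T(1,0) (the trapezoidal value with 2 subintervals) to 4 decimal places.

0.0277

From T(1,1) = (4·T(1,0) − T(0,0))/3, solve for T(1,0):
4·T(1,0) = 3·0.027646 + 0.027937 = 0.110875
T(1,0) = 0.027719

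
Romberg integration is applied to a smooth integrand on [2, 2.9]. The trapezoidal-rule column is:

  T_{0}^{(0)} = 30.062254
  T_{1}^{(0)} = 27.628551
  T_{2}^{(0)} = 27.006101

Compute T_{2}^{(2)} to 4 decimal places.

26.7974

Richardson extrapolation on the trapezoidal column (denominator 4−1=3):
T_{1}^{(1)} = 27.628551 + (27.628551 − 30.062254)/3 = 26.817317
T_{2}^{(1)} = (4·27.006101 − 27.628551) / 3 = 26.798618
T_{2}^{(2)} = 26.798618 + (26.798618 − 26.817317)/15 = 26.797371
(Column j=1 coincides with Simpson's rule on the same nodes.)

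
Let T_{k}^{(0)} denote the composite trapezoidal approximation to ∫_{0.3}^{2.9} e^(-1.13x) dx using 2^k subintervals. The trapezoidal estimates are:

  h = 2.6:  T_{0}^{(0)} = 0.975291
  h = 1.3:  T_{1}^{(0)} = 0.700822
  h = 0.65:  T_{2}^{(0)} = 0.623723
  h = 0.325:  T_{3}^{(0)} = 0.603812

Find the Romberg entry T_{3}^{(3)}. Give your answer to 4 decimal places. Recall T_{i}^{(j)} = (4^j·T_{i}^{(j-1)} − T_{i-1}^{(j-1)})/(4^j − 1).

Richardson extrapolation on the trapezoidal column (denominator 4−1=3):
T_{1}^{(1)} = 0.700822 + (0.700822 − 0.975291)/3 = 0.609332
T_{2}^{(1)} = 0.623723 + (0.623723 − 0.700822)/3 = 0.598023
T_{3}^{(1)} = 0.603812 + (0.603812 − 0.623723)/3 = 0.597175
T_{2}^{(2)} = (16·0.598023 − 0.609332) / 15 = 0.597269
T_{3}^{(2)} = (16·0.597175 − 0.598023) / 15 = 0.597118
T_{3}^{(3)} = (64·0.597118 − 0.597269) / 63 = 0.597116

0.5971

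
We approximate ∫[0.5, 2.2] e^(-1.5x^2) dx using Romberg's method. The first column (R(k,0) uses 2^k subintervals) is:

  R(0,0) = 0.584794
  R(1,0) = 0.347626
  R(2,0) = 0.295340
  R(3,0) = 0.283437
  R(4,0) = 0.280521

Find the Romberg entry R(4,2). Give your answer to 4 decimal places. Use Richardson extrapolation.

0.2796

Richardson extrapolation on the trapezoidal column (denominator 4−1=3):
R(3,1) = 0.283437 + (0.283437 − 0.295340)/3 = 0.279469
R(4,1) = (4·0.280521 − 0.283437) / 3 = 0.279549
R(4,2) = (16·0.279549 − 0.279469) / 15 = 0.279554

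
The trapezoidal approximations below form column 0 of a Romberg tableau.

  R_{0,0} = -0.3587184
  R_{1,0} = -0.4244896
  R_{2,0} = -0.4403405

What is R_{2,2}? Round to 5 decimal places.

-0.44557

Richardson extrapolation on the trapezoidal column (denominator 4−1=3):
R_{1,1} = (4·(-0.4244896) − (-0.3587184)) / 3 = -0.4464133
R_{2,1} = -0.4403405 + (-0.4403405 − (-0.4244896))/3 = -0.4456241
R_{2,2} = (16·(-0.4456241) − (-0.4464133)) / 15 = -0.4455715
(Column j=1 coincides with Simpson's rule on the same nodes.)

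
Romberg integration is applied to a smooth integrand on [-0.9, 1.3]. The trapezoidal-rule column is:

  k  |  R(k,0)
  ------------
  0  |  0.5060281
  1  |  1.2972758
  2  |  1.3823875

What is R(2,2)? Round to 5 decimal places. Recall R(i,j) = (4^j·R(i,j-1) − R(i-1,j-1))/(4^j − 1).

R(1,1) = (4·1.2972758 − 0.5060281) / 3 = 1.5610250
R(2,1) = 1.3823875 + (1.3823875 − 1.2972758)/3 = 1.4107581
R(2,2) = (16·1.4107581 − 1.5610250) / 15 = 1.4007403

1.40074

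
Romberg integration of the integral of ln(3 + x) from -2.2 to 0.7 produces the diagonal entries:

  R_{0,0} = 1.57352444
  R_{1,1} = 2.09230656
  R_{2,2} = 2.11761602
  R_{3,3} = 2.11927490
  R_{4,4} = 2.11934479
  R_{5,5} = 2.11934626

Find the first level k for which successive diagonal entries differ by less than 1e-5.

|R_{1,1} − R_{0,0}| = 0.51878212 ≥ 1e-5
|R_{2,2} − R_{1,1}| = 0.02530946 ≥ 1e-5
|R_{3,3} − R_{2,2}| = 0.00165888 ≥ 1e-5
|R_{4,4} − R_{3,3}| = 0.00006989 ≥ 1e-5
|R_{5,5} − R_{4,4}| = 0.00000147 < 1e-5

k = 5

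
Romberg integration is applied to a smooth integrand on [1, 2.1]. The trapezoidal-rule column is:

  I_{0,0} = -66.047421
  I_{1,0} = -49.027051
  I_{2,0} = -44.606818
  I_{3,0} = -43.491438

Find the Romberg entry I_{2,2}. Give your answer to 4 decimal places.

-43.1187

Richardson extrapolation on the trapezoidal column (denominator 4−1=3):
I_{1,1} = -49.027051 + (-49.027051 − (-66.047421))/3 = -43.353594
I_{2,1} = (4·(-44.606818) − (-49.027051)) / 3 = -43.133407
I_{2,2} = (16·(-43.133407) − (-43.353594)) / 15 = -43.118728
(Column j=1 coincides with Simpson's rule on the same nodes.)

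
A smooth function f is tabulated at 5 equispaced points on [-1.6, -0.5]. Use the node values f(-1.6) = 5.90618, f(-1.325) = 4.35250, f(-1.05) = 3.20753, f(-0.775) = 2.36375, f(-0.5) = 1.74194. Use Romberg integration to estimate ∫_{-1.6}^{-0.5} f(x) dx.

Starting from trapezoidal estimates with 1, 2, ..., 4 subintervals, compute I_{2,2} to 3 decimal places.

3.752

I_{0,0} (trapezoid, 1 panel, h=1.1000): 4.20647
I_{1,0} (trapezoid, 2 panels, h=0.5500): 3.86737
I_{2,0} (trapezoid, 4 panels, h=0.2750): 3.78066
I_{1,1} = 3.86737 + (3.86737 − 4.20647)/3 = 3.75434
I_{2,1} = 3.78066 + (3.78066 − 3.86737)/3 = 3.75176
I_{2,2} = 3.75176 + (3.75176 − 3.75434)/15 = 3.75159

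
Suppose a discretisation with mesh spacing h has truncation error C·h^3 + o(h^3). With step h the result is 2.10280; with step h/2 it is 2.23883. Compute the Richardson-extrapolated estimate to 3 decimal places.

Extrapolated value = (8·A(h/2) − A(h)) / (8 − 1)
= (8·2.23883 − 2.10280) / 7
= 15.80784 / 7 = 2.25826

2.258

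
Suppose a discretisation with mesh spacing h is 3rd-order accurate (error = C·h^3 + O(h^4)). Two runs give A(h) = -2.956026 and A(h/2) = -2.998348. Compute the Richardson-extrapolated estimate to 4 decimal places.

-3.0044

The leading error scales as h^3; refining by a factor of 2 reduces it by 2^3 = 8.
Extrapolated value = (8·A(h/2) − A(h)) / (8 − 1)
= (8·(-2.998348) − (-2.956026)) / 7
= -21.030758 / 7 = -3.004394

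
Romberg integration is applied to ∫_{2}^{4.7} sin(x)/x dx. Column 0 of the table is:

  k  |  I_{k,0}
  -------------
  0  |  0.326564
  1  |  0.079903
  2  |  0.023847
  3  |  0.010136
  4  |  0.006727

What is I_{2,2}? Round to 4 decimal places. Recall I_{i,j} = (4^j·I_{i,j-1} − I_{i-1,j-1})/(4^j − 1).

0.0057

I_{1,1} = 0.079903 + (0.079903 − 0.326564)/3 = -0.002317
I_{2,1} = 0.023847 + (0.023847 − 0.079903)/3 = 0.005162
I_{2,2} = 0.005162 + (0.005162 − (-0.002317))/15 = 0.005661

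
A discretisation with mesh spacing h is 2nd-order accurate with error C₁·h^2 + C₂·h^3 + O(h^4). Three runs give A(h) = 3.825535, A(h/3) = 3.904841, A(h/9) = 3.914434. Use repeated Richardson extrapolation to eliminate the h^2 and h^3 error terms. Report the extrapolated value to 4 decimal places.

3.9157

First eliminate the h^2 term (factor 3^2 = 9):
  B₁ = (9·3.904841 − 3.825535)/8 = 3.914754
  B₂ = (9·3.914434 − 3.904841)/8 = 3.915633
Then eliminate the h^3 term (factor 3^3 = 27):
  (27·3.915633 − 3.914754)/26 = 3.915667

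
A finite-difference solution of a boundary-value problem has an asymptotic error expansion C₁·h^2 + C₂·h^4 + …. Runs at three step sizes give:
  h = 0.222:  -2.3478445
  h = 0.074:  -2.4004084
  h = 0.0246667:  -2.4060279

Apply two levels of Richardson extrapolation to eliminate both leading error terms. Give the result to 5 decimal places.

First eliminate the h^2 term (factor 3^2 = 9):
  B₁ = (9·(-2.4004084) − (-2.3478445))/8 = -2.4069789
  B₂ = (9·(-2.4060279) − (-2.4004084))/8 = -2.4067303
Then eliminate the h^4 term (factor 3^4 = 81):
  (81·(-2.4067303) − (-2.4069789))/80 = -2.4067272

-2.40673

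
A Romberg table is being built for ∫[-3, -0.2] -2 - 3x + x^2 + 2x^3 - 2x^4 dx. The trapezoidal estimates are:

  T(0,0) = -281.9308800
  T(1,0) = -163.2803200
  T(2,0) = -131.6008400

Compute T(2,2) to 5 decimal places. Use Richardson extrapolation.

-120.86174

Richardson extrapolation on the trapezoidal column (denominator 4−1=3):
T(1,1) = -163.2803200 + (-163.2803200 − (-281.9308800))/3 = -123.7301333
T(2,1) = (4·(-131.6008400) − (-163.2803200)) / 3 = -121.0410133
T(2,2) = (16·(-121.0410133) − (-123.7301333)) / 15 = -120.8617386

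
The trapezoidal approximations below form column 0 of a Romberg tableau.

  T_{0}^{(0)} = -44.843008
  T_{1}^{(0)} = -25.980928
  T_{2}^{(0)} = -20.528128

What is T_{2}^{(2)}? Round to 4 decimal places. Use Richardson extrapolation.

T_{1}^{(1)} = -25.980928 + (-25.980928 − (-44.843008))/3 = -19.693568
T_{2}^{(1)} = (4·(-20.528128) − (-25.980928)) / 3 = -18.710528
T_{2}^{(2)} = -18.710528 + (-18.710528 − (-19.693568))/15 = -18.644992
(Column j=1 coincides with Simpson's rule on the same nodes.)

-18.6450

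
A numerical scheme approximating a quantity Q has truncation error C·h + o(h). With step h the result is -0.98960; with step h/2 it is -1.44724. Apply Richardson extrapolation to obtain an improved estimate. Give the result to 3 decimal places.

Extrapolated value = (2·A(h/2) − A(h)) / (2 − 1)
= (2·(-1.44724) − (-0.98960)) / 1
= -1.90488 / 1 = -1.90488

-1.905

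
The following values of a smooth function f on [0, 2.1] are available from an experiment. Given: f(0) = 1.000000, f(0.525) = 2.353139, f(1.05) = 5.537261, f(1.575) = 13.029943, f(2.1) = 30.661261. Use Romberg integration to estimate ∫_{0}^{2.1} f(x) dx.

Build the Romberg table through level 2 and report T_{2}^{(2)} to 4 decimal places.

18.2078

T_{0}^{(0)} (trapezoid, 1 panel, h=2.1000): 33.244324
T_{1}^{(0)} (trapezoid, 2 panels, h=1.0500): 22.436286
T_{2}^{(0)} (trapezoid, 4 panels, h=0.5250): 19.294261
T_{1}^{(1)} = 22.436286 + (22.436286 − 33.244324)/3 = 18.833607
T_{2}^{(1)} = 19.294261 + (19.294261 − 22.436286)/3 = 18.246919
T_{2}^{(2)} = 18.246919 + (18.246919 − 18.833607)/15 = 18.207806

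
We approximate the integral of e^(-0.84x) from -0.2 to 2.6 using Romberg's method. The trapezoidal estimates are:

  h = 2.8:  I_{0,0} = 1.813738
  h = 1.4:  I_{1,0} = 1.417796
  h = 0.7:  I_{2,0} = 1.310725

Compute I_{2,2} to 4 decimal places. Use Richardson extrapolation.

I_{1,1} = 1.417796 + (1.417796 − 1.813738)/3 = 1.285815
I_{2,1} = 1.310725 + (1.310725 − 1.417796)/3 = 1.275035
I_{2,2} = 1.275035 + (1.275035 − 1.285815)/15 = 1.274316

1.2743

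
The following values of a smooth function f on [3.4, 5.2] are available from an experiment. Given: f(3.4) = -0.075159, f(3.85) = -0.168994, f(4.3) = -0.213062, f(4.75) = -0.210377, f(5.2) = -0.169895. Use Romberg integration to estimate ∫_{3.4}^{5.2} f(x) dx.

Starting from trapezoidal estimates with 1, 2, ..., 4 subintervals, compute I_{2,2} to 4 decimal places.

I_{0,0} (trapezoid, 1 panel, h=1.8000): -0.220549
I_{1,0} (trapezoid, 2 panels, h=0.9000): -0.302030
I_{2,0} (trapezoid, 4 panels, h=0.4500): -0.321732
I_{1,1} = -0.302030 + (-0.302030 − (-0.220549))/3 = -0.329190
I_{2,1} = -0.321732 + (-0.321732 − (-0.302030))/3 = -0.328299
I_{2,2} = -0.328299 + (-0.328299 − (-0.329190))/15 = -0.328240

-0.3282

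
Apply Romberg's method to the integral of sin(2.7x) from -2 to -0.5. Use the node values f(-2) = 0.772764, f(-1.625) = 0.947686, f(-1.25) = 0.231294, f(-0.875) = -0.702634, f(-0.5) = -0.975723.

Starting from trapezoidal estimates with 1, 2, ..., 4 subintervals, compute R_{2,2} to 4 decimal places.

R_{0,0} (trapezoid, 1 panel, h=1.5000): -0.152219
R_{1,0} (trapezoid, 2 panels, h=0.7500): 0.097361
R_{2,0} (trapezoid, 4 panels, h=0.3750): 0.140575
R_{1,1} = 0.097361 + (0.097361 − (-0.152219))/3 = 0.180554
R_{2,1} = 0.140575 + (0.140575 − 0.097361)/3 = 0.154980
R_{2,2} = 0.154980 + (0.154980 − 0.180554)/15 = 0.153275

0.1533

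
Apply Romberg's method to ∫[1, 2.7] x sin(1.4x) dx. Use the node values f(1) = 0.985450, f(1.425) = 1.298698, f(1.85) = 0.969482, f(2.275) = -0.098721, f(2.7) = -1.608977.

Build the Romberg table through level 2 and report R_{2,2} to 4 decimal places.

0.8626

R_{0,0} (trapezoid, 1 panel, h=1.7000): -0.529998
R_{1,0} (trapezoid, 2 panels, h=0.8500): 0.559061
R_{2,0} (trapezoid, 4 panels, h=0.4250): 0.789521
R_{1,1} = 0.559061 + (0.559061 − (-0.529998))/3 = 0.922081
R_{2,1} = 0.789521 + (0.789521 − 0.559061)/3 = 0.866341
R_{2,2} = 0.866341 + (0.866341 − 0.922081)/15 = 0.862625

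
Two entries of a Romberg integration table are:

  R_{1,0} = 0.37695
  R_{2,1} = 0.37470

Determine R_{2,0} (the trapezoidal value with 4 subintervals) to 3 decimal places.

From R_{2,1} = (4·R_{2,0} − R_{1,0})/3, solve for R_{2,0}:
4·R_{2,0} = 3·0.37470 + 0.37695 = 1.50105
R_{2,0} = 0.37526

0.375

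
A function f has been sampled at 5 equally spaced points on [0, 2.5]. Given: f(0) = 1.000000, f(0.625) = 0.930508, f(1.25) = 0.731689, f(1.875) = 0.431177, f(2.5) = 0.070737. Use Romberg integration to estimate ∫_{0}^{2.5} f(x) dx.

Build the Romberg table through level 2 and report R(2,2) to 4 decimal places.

R(0,0) (trapezoid, 1 panel, h=2.5000): 1.338421
R(1,0) (trapezoid, 2 panels, h=1.2500): 1.583822
R(2,0) (trapezoid, 4 panels, h=0.6250): 1.642964
R(1,1) = 1.583822 + (1.583822 − 1.338421)/3 = 1.665622
R(2,1) = 1.642964 + (1.642964 − 1.583822)/3 = 1.662678
R(2,2) = 1.662678 + (1.662678 − 1.665622)/15 = 1.662482

1.6625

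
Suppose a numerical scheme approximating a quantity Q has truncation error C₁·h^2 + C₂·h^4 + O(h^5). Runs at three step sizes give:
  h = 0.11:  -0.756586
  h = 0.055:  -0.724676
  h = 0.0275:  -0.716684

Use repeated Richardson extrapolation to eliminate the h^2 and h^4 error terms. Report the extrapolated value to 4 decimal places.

First eliminate the h^2 term (factor 2^2 = 4):
  B₁ = (4·(-0.724676) − (-0.756586))/3 = -0.714039
  B₂ = (4·(-0.716684) − (-0.724676))/3 = -0.714020
Then eliminate the h^4 term (factor 2^4 = 16):
  (16·(-0.714020) − (-0.714039))/15 = -0.714019

-0.7140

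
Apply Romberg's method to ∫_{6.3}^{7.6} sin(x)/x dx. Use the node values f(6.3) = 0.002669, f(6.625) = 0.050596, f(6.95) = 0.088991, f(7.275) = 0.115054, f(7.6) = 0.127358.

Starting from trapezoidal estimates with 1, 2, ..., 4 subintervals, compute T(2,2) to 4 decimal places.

T(0,0) (trapezoid, 1 panel, h=1.3000): 0.084518
T(1,0) (trapezoid, 2 panels, h=0.6500): 0.100103
T(2,0) (trapezoid, 4 panels, h=0.3250): 0.103888
T(1,1) = 0.100103 + (0.100103 − 0.084518)/3 = 0.105298
T(2,1) = 0.103888 + (0.103888 − 0.100103)/3 = 0.105150
T(2,2) = 0.105150 + (0.105150 − 0.105298)/15 = 0.105140

0.1051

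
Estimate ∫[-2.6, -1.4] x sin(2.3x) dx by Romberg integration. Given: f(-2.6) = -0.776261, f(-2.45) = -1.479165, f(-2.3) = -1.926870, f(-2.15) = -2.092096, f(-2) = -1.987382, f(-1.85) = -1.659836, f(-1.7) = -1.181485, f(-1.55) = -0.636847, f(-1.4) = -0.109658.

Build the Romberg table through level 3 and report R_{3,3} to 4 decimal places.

R_{0,0} (trapezoid, 1 panel, h=1.2000): -0.531551
R_{1,0} (trapezoid, 2 panels, h=0.6000): -1.458205
R_{2,0} (trapezoid, 4 panels, h=0.3000): -1.661609
R_{3,0} (trapezoid, 8 panels, h=0.1500): -1.710996
R_{1,1} = -1.458205 + (-1.458205 − (-0.531551))/3 = -1.767090
R_{2,1} = -1.661609 + (-1.661609 − (-1.458205))/3 = -1.729410
R_{3,1} = -1.710996 + (-1.710996 − (-1.661609))/3 = -1.727458
R_{2,2} = -1.729410 + (-1.729410 − (-1.767090))/15 = -1.726898
R_{3,2} = -1.727458 + (-1.727458 − (-1.729410))/15 = -1.727328
R_{3,3} = -1.727328 + (-1.727328 − (-1.726898))/63 = -1.727335

-1.7273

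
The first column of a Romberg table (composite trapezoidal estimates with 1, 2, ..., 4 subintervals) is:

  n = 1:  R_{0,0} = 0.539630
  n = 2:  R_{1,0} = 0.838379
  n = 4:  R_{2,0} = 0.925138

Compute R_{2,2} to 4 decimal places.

0.9551

Richardson extrapolation on the trapezoidal column (denominator 4−1=3):
R_{1,1} = 0.838379 + (0.838379 − 0.539630)/3 = 0.937962
R_{2,1} = (4·0.925138 − 0.838379) / 3 = 0.954058
R_{2,2} = 0.954058 + (0.954058 − 0.937962)/15 = 0.955131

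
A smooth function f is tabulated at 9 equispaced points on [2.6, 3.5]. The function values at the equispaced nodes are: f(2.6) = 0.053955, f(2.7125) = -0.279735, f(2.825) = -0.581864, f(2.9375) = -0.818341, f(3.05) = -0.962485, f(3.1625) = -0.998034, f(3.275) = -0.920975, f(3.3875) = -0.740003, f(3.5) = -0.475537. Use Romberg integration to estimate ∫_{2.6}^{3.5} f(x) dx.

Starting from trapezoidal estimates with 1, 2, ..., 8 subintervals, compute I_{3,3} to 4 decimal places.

I_{0,0} (trapezoid, 1 panel, h=0.9000): -0.189712
I_{1,0} (trapezoid, 2 panels, h=0.4500): -0.527974
I_{2,0} (trapezoid, 4 panels, h=0.2250): -0.602126
I_{3,0} (trapezoid, 8 panels, h=0.1125): -0.620126
I_{1,1} = -0.527974 + (-0.527974 − (-0.189712))/3 = -0.640728
I_{2,1} = -0.602126 + (-0.602126 − (-0.527974))/3 = -0.626843
I_{3,1} = -0.620126 + (-0.620126 − (-0.602126))/3 = -0.626126
I_{2,2} = -0.626843 + (-0.626843 − (-0.640728))/15 = -0.625917
I_{3,2} = -0.626126 + (-0.626126 − (-0.626843))/15 = -0.626078
I_{3,3} = -0.626078 + (-0.626078 − (-0.625917))/63 = -0.626081

-0.6261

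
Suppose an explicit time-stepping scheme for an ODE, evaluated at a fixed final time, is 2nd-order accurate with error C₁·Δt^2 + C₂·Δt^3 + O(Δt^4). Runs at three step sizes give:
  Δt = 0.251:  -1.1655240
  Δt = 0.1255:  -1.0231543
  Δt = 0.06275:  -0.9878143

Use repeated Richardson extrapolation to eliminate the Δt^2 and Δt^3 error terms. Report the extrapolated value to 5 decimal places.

-0.97608

First eliminate the Δt^2 term (factor 2^2 = 4):
  B₁ = (4·(-1.0231543) − (-1.1655240))/3 = -0.9756977
  B₂ = (4·(-0.9878143) − (-1.0231543))/3 = -0.9760343
Then eliminate the Δt^3 term (factor 2^3 = 8):
  (8·(-0.9760343) − (-0.9756977))/7 = -0.9760824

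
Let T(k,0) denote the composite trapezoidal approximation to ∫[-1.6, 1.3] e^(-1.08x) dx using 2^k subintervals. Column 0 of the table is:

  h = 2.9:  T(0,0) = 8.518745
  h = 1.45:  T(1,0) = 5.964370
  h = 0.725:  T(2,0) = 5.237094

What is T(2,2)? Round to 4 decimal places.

4.9868

Richardson extrapolation on the trapezoidal column (denominator 4−1=3):
T(1,1) = 5.964370 + (5.964370 − 8.518745)/3 = 5.112912
T(2,1) = (4·5.237094 − 5.964370) / 3 = 4.994669
T(2,2) = 4.994669 + (4.994669 − 5.112912)/15 = 4.986786
(Column j=1 coincides with Simpson's rule on the same nodes.)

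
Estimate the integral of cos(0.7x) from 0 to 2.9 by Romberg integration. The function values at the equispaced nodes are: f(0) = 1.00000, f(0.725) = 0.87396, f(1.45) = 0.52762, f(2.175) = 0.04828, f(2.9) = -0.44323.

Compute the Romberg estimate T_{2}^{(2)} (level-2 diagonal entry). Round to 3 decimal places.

1.281

T_{0}^{(0)} (trapezoid, 1 panel, h=2.9000): 0.80732
T_{1}^{(0)} (trapezoid, 2 panels, h=1.4500): 1.16871
T_{2}^{(0)} (trapezoid, 4 panels, h=0.7250): 1.25298
T_{1}^{(1)} = 1.16871 + (1.16871 − 0.80732)/3 = 1.28917
T_{2}^{(1)} = 1.25298 + (1.25298 − 1.16871)/3 = 1.28107
T_{2}^{(2)} = 1.28107 + (1.28107 − 1.28917)/15 = 1.28053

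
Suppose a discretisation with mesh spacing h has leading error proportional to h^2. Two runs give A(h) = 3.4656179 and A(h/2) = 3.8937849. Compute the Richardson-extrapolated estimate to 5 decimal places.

The leading error scales as h^2; refining by a factor of 2 reduces it by 2^2 = 4.
Extrapolated value = (4·A(h/2) − A(h)) / (4 − 1)
= (4·3.8937849 − 3.4656179) / 3
= 12.1095217 / 3 = 4.0365072

4.03651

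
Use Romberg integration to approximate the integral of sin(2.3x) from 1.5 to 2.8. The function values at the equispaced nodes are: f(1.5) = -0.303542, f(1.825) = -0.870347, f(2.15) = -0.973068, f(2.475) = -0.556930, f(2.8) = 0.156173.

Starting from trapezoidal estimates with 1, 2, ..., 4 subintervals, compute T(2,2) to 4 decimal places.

-0.8433

T(0,0) (trapezoid, 1 panel, h=1.3000): -0.095790
T(1,0) (trapezoid, 2 panels, h=0.6500): -0.680389
T(2,0) (trapezoid, 4 panels, h=0.3250): -0.804060
T(1,1) = -0.680389 + (-0.680389 − (-0.095790))/3 = -0.875255
T(2,1) = -0.804060 + (-0.804060 − (-0.680389))/3 = -0.845284
T(2,2) = -0.845284 + (-0.845284 − (-0.875255))/15 = -0.843286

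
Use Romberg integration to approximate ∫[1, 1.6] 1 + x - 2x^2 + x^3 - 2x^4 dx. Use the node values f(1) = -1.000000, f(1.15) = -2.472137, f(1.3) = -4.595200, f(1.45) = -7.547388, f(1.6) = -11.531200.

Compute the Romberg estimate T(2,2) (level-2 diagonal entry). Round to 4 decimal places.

-3.0899

T(0,0) (trapezoid, 1 panel, h=0.6000): -3.759360
T(1,0) (trapezoid, 2 panels, h=0.3000): -3.258240
T(2,0) (trapezoid, 4 panels, h=0.1500): -3.132049
T(1,1) = -3.258240 + (-3.258240 − (-3.759360))/3 = -3.091200
T(2,1) = -3.132049 + (-3.132049 − (-3.258240))/3 = -3.089985
T(2,2) = -3.089985 + (-3.089985 − (-3.091200))/15 = -3.089904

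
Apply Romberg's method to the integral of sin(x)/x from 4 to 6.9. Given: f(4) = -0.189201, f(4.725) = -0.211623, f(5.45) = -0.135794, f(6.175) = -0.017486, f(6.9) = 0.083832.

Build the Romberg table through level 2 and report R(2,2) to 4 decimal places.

-0.3125

R(0,0) (trapezoid, 1 panel, h=2.9000): -0.152785
R(1,0) (trapezoid, 2 panels, h=1.4500): -0.273294
R(2,0) (trapezoid, 4 panels, h=0.7250): -0.302751
R(1,1) = -0.273294 + (-0.273294 − (-0.152785))/3 = -0.313464
R(2,1) = -0.302751 + (-0.302751 − (-0.273294))/3 = -0.312570
R(2,2) = -0.312570 + (-0.312570 − (-0.313464))/15 = -0.312510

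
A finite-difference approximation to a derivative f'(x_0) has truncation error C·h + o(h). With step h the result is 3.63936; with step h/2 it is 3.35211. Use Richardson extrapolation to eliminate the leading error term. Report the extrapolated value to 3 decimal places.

3.065

Extrapolated value = (2·A(h/2) − A(h)) / (2 − 1)
= (2·3.35211 − 3.63936) / 1
= 3.06486 / 1 = 3.06486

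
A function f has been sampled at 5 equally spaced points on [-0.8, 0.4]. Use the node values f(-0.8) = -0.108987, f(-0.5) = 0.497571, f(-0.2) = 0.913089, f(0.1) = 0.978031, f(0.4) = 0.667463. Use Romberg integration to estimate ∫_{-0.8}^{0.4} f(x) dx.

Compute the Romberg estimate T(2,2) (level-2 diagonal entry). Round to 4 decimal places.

T(0,0) (trapezoid, 1 panel, h=1.2000): 0.335086
T(1,0) (trapezoid, 2 panels, h=0.6000): 0.715396
T(2,0) (trapezoid, 4 panels, h=0.3000): 0.800379
T(1,1) = 0.715396 + (0.715396 − 0.335086)/3 = 0.842166
T(2,1) = 0.800379 + (0.800379 − 0.715396)/3 = 0.828707
T(2,2) = 0.828707 + (0.828707 − 0.842166)/15 = 0.827810

0.8278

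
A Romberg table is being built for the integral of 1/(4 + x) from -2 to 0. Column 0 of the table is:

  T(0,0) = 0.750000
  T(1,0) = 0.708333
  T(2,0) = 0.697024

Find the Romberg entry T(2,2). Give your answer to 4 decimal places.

Richardson extrapolation on the trapezoidal column (denominator 4−1=3):
T(1,1) = 0.708333 + (0.708333 − 0.750000)/3 = 0.694444
T(2,1) = 0.697024 + (0.697024 − 0.708333)/3 = 0.693254
T(2,2) = (16·0.693254 − 0.694444) / 15 = 0.693175
(Column j=1 coincides with Simpson's rule on the same nodes.)

0.6932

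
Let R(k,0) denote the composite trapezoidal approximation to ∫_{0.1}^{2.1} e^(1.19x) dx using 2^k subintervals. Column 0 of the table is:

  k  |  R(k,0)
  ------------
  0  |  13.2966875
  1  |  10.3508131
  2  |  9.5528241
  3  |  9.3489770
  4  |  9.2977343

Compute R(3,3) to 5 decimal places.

9.28063

Richardson extrapolation on the trapezoidal column (denominator 4−1=3):
R(1,1) = (4·10.3508131 − 13.2966875) / 3 = 9.3688550
R(2,1) = 9.5528241 + (9.5528241 − 10.3508131)/3 = 9.2868278
R(3,1) = (4·9.3489770 − 9.5528241) / 3 = 9.2810280
R(2,2) = 9.2868278 + (9.2868278 − 9.3688550)/15 = 9.2813593
R(3,2) = (16·9.2810280 − 9.2868278) / 15 = 9.2806413
R(3,3) = 9.2806413 + (9.2806413 − 9.2813593)/63 = 9.2806299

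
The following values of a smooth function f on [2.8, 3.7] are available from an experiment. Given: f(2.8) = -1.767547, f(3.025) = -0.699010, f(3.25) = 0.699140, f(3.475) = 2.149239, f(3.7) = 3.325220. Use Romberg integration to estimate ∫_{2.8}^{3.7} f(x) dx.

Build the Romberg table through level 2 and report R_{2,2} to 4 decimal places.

R_{0,0} (trapezoid, 1 panel, h=0.9000): 0.700953
R_{1,0} (trapezoid, 2 panels, h=0.4500): 0.665089
R_{2,0} (trapezoid, 4 panels, h=0.2250): 0.658846
R_{1,1} = 0.665089 + (0.665089 − 0.700953)/3 = 0.653134
R_{2,1} = 0.658846 + (0.658846 − 0.665089)/3 = 0.656765
R_{2,2} = 0.656765 + (0.656765 − 0.653134)/15 = 0.657007

0.6570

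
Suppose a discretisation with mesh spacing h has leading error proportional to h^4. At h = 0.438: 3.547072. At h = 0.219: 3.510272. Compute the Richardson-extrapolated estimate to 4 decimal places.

The leading error scales as h^4; refining by a factor of 2 reduces it by 2^4 = 16.
Extrapolated value = (16·A(h/2) − A(h)) / (16 − 1)
= (16·3.510272 − 3.547072) / 15
= 52.617280 / 15 = 3.507819

3.5078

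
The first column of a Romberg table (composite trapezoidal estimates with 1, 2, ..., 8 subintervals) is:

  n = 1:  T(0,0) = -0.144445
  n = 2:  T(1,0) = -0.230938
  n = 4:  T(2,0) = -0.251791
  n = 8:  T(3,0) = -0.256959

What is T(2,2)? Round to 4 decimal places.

-0.2587

T(1,1) = -0.230938 + (-0.230938 − (-0.144445))/3 = -0.259769
T(2,1) = (4·(-0.251791) − (-0.230938)) / 3 = -0.258742
T(2,2) = -0.258742 + (-0.258742 − (-0.259769))/15 = -0.258674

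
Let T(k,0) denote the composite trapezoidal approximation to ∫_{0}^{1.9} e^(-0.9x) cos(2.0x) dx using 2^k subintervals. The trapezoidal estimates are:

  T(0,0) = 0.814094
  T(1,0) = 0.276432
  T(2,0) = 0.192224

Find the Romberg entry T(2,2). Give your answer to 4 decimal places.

Richardson extrapolation on the trapezoidal column (denominator 4−1=3):
T(1,1) = 0.276432 + (0.276432 − 0.814094)/3 = 0.097211
T(2,1) = 0.192224 + (0.192224 − 0.276432)/3 = 0.164155
T(2,2) = (16·0.164155 − 0.097211) / 15 = 0.168618
(Column j=1 coincides with Simpson's rule on the same nodes.)

0.1686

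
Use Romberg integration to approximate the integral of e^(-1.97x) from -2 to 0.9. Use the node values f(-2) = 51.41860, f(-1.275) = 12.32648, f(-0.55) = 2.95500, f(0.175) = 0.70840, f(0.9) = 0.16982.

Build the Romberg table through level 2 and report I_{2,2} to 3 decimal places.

I_{0,0} (trapezoid, 1 panel, h=2.9000): 74.80321
I_{1,0} (trapezoid, 2 panels, h=1.4500): 41.68635
I_{2,0} (trapezoid, 4 panels, h=0.7250): 30.29347
I_{1,1} = 41.68635 + (41.68635 − 74.80321)/3 = 30.64740
I_{2,1} = 30.29347 + (30.29347 − 41.68635)/3 = 26.49584
I_{2,2} = 26.49584 + (26.49584 − 30.64740)/15 = 26.21907

26.219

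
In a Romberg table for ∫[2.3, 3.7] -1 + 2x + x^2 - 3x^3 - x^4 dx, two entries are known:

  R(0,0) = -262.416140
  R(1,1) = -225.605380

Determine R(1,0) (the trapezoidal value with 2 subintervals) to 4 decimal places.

-234.8081

From R(1,1) = (4·R(1,0) − R(0,0))/3, solve for R(1,0):
4·R(1,0) = 3·(-225.605380) + (-262.416140) = -939.232280
R(1,0) = -234.808070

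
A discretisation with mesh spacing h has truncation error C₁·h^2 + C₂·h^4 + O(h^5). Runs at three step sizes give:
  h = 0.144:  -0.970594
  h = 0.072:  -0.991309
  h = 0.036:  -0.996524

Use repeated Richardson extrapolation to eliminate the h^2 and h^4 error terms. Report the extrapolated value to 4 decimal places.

-0.9983

First eliminate the h^2 term (factor 2^2 = 4):
  B₁ = (4·(-0.991309) − (-0.970594))/3 = -0.998214
  B₂ = (4·(-0.996524) − (-0.991309))/3 = -0.998262
Then eliminate the h^4 term (factor 2^4 = 16):
  (16·(-0.998262) − (-0.998214))/15 = -0.998265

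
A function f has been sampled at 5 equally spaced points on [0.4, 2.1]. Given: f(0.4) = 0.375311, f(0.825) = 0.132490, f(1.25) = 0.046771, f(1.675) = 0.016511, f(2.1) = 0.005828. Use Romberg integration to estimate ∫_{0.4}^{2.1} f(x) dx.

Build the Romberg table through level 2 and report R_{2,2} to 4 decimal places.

0.1511

R_{0,0} (trapezoid, 1 panel, h=1.7000): 0.323968
R_{1,0} (trapezoid, 2 panels, h=0.8500): 0.201739
R_{2,0} (trapezoid, 4 panels, h=0.4250): 0.164195
R_{1,1} = 0.201739 + (0.201739 − 0.323968)/3 = 0.160996
R_{2,1} = 0.164195 + (0.164195 − 0.201739)/3 = 0.151680
R_{2,2} = 0.151680 + (0.151680 − 0.160996)/15 = 0.151059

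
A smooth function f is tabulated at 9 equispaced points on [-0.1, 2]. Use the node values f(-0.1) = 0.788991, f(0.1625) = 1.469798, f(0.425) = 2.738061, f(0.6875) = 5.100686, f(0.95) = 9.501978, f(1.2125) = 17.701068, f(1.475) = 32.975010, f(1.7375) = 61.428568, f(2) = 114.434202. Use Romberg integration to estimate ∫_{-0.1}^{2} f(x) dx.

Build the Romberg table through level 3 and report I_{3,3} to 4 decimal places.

I_{0,0} (trapezoid, 1 panel, h=2.1000): 120.984353
I_{1,0} (trapezoid, 2 panels, h=1.0500): 70.469253
I_{2,0} (trapezoid, 4 panels, h=0.5250): 53.983989
I_{3,0} (trapezoid, 8 panels, h=0.2625): 49.488276
I_{1,1} = 70.469253 + (70.469253 − 120.984353)/3 = 53.630886
I_{2,1} = 53.983989 + (53.983989 − 70.469253)/3 = 48.488901
I_{3,1} = 49.488276 + (49.488276 − 53.983989)/3 = 47.989705
I_{2,2} = 48.488901 + (48.488901 − 53.630886)/15 = 48.146102
I_{3,2} = 47.989705 + (47.989705 − 48.488901)/15 = 47.956425
I_{3,3} = 47.956425 + (47.956425 − 48.146102)/63 = 47.953414

47.9534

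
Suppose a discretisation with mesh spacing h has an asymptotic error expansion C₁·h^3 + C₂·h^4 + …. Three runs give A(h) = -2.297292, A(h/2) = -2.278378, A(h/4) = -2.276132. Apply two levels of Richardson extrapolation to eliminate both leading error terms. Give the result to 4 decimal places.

-2.2758

First eliminate the h^3 term (factor 2^3 = 8):
  B₁ = (8·(-2.278378) − (-2.297292))/7 = -2.275676
  B₂ = (8·(-2.276132) − (-2.278378))/7 = -2.275811
Then eliminate the h^4 term (factor 2^4 = 16):
  (16·(-2.275811) − (-2.275676))/15 = -2.275820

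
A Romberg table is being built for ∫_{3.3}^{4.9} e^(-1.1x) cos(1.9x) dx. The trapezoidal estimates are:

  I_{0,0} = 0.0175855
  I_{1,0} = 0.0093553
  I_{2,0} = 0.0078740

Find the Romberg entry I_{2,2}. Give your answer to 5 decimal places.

Richardson extrapolation on the trapezoidal column (denominator 4−1=3):
I_{1,1} = (4·0.0093553 − 0.0175855) / 3 = 0.0066119
I_{2,1} = (4·0.0078740 − 0.0093553) / 3 = 0.0073802
I_{2,2} = (16·0.0073802 − 0.0066119) / 15 = 0.0074314
(Column j=1 coincides with Simpson's rule on the same nodes.)

0.00743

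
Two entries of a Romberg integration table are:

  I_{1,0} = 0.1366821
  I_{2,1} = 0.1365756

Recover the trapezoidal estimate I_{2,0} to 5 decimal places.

From I_{2,1} = (4·I_{2,0} − I_{1,0})/3, solve for I_{2,0}:
4·I_{2,0} = 3·0.1365756 + 0.1366821 = 0.5464089
I_{2,0} = 0.1366022

0.13660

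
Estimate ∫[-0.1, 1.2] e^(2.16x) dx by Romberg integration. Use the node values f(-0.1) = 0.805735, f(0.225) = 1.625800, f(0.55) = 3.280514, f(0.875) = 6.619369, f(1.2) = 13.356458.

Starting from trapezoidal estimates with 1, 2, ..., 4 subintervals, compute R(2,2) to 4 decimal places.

R(0,0) (trapezoid, 1 panel, h=1.3000): 9.205425
R(1,0) (trapezoid, 2 panels, h=0.6500): 6.735047
R(2,0) (trapezoid, 4 panels, h=0.3250): 6.047203
R(1,1) = 6.735047 + (6.735047 − 9.205425)/3 = 5.911588
R(2,1) = 6.047203 + (6.047203 − 6.735047)/3 = 5.817922
R(2,2) = 5.817922 + (5.817922 − 5.911588)/15 = 5.811678

5.8117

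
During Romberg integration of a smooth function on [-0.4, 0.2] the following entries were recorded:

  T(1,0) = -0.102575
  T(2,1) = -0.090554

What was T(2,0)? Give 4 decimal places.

From T(2,1) = (4·T(2,0) − T(1,0))/3, solve for T(2,0):
4·T(2,0) = 3·(-0.090554) + (-0.102575) = -0.374237
T(2,0) = -0.093559

-0.0936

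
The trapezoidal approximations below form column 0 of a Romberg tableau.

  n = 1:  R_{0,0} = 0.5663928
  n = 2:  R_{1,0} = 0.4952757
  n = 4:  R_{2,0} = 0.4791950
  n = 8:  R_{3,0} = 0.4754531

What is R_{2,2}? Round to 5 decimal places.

R_{1,1} = (4·0.4952757 − 0.5663928) / 3 = 0.4715700
R_{2,1} = 0.4791950 + (0.4791950 − 0.4952757)/3 = 0.4738348
R_{2,2} = 0.4738348 + (0.4738348 − 0.4715700)/15 = 0.4739858
(Column j=1 coincides with Simpson's rule on the same nodes.)

0.47399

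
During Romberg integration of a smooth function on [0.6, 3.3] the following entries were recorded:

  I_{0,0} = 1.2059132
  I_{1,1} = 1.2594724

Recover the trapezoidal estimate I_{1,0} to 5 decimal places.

From I_{1,1} = (4·I_{1,0} − I_{0,0})/3, solve for I_{1,0}:
4·I_{1,0} = 3·1.2594724 + 1.2059132 = 4.9843304
I_{1,0} = 1.2460826

1.24608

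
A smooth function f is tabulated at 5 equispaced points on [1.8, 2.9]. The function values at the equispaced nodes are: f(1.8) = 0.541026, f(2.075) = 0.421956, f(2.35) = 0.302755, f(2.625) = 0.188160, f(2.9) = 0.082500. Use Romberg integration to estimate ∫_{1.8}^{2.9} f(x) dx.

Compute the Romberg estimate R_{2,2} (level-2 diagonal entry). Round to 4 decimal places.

0.3364

R_{0,0} (trapezoid, 1 panel, h=1.1000): 0.342939
R_{1,0} (trapezoid, 2 panels, h=0.5500): 0.337985
R_{2,0} (trapezoid, 4 panels, h=0.2750): 0.336774
R_{1,1} = 0.337985 + (0.337985 − 0.342939)/3 = 0.336334
R_{2,1} = 0.336774 + (0.336774 − 0.337985)/3 = 0.336370
R_{2,2} = 0.336370 + (0.336370 − 0.336334)/15 = 0.336372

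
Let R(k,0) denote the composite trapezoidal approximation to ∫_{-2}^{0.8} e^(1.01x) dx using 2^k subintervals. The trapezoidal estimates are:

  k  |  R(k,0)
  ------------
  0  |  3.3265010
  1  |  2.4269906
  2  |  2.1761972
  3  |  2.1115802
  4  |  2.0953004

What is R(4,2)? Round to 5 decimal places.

Richardson extrapolation on the trapezoidal column (denominator 4−1=3):
R(3,1) = (4·2.1115802 − 2.1761972) / 3 = 2.0900412
R(4,1) = 2.0953004 + (2.0953004 − 2.1115802)/3 = 2.0898738
R(4,2) = (16·2.0898738 − 2.0900412) / 15 = 2.0898626
(Column j=1 coincides with Simpson's rule on the same nodes.)

2.08986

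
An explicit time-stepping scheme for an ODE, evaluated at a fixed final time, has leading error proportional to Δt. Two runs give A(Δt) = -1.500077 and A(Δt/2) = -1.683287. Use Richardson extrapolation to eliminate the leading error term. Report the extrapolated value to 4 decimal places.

Extrapolated value = (2·A(Δt/2) − A(Δt)) / (2 − 1)
= (2·(-1.683287) − (-1.500077)) / 1
= -1.866497 / 1 = -1.866497

-1.8665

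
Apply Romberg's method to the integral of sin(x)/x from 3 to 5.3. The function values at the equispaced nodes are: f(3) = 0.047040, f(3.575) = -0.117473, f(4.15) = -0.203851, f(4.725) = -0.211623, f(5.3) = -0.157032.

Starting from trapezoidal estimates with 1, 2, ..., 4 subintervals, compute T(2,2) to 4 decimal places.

-0.3513

T(0,0) (trapezoid, 1 panel, h=2.3000): -0.126491
T(1,0) (trapezoid, 2 panels, h=1.1500): -0.297674
T(2,0) (trapezoid, 4 panels, h=0.5750): -0.338067
T(1,1) = -0.297674 + (-0.297674 − (-0.126491))/3 = -0.354735
T(2,1) = -0.338067 + (-0.338067 − (-0.297674))/3 = -0.351531
T(2,2) = -0.351531 + (-0.351531 − (-0.354735))/15 = -0.351317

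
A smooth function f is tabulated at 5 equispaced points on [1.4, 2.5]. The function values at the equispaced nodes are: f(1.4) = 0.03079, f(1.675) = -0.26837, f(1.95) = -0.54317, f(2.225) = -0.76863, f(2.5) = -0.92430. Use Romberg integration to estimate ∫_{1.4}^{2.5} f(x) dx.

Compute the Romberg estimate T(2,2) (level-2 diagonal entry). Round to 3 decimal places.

T(0,0) (trapezoid, 1 panel, h=1.1000): -0.49143
T(1,0) (trapezoid, 2 panels, h=0.5500): -0.54446
T(2,0) (trapezoid, 4 panels, h=0.2750): -0.55740
T(1,1) = -0.54446 + (-0.54446 − (-0.49143))/3 = -0.56214
T(2,1) = -0.55740 + (-0.55740 − (-0.54446))/3 = -0.56171
T(2,2) = -0.56171 + (-0.56171 − (-0.56214))/15 = -0.56168

-0.562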